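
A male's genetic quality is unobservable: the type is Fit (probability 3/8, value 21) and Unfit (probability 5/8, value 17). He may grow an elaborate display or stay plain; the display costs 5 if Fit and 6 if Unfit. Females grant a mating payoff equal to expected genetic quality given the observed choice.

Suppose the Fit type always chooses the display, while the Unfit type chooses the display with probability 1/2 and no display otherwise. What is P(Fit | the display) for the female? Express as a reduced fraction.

P(the display) = (3/8)·1 + (5/8)·(1/2) = 11/16.
By Bayes' rule, P(Fit | the display) = (3/8) / (11/16) = 6/11.

6/11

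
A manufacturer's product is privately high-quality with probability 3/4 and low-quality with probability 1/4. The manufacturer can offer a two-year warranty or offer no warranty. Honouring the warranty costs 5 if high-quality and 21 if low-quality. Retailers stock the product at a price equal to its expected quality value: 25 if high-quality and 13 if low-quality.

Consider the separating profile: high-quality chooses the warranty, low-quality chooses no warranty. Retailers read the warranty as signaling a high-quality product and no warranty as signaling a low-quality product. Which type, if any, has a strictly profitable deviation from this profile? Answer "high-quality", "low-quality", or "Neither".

The warranty pays 25; no warranty pays 13.
high-quality: assigned the warranty, nets 25 − 5 = 20; deviating to no warranty nets 13.
low-quality: assigned no warranty, nets 13; deviating to the warranty nets 25 − 21 = 4.
Both types strictly prefer their assigned action; no profitable deviation.

Neither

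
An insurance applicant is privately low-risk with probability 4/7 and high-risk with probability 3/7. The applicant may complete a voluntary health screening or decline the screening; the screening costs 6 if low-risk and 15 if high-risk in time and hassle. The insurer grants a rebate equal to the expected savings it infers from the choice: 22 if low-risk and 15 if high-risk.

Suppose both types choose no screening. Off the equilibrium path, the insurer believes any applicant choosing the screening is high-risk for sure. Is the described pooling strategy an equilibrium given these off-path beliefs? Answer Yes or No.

Yes

On path, the insurer holds the prior and pays 4/7·22 + 3/7·15 = 19. Off path (the screening), believing high-risk, it pays 15.
low-risk: no screening nets 19; the screening nets 15 − 6 = 9. low-risk stays.
high-risk: no screening nets 19; the screening nets 15 − 15 = 0. high-risk stays.
No type deviates, so pooling is sustained.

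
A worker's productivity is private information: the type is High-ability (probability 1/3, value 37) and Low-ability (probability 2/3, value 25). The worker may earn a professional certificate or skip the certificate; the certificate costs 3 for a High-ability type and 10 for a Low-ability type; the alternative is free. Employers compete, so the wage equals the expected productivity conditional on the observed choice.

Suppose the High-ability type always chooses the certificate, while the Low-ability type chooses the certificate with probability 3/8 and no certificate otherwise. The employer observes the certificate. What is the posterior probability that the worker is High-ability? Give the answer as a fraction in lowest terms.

4/7

P(the certificate) = (1/3)·1 + (2/3)·(3/8) = 7/12.
By Bayes' rule, P(High-ability | the certificate) = (1/3) / (7/12) = 4/7.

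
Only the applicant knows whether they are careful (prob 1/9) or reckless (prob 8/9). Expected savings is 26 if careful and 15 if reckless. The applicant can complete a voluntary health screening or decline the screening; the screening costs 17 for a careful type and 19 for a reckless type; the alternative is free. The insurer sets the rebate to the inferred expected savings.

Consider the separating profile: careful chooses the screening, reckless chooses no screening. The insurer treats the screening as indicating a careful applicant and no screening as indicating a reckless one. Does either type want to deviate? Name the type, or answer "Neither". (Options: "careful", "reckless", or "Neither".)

careful

The screening pays 26; no screening pays 15.
careful: assigned the screening, nets 26 − 17 = 9; deviating to no screening nets 15.
reckless: assigned no screening, nets 15; deviating to the screening nets 26 − 19 = 7.
The careful type gains 6 by deviating.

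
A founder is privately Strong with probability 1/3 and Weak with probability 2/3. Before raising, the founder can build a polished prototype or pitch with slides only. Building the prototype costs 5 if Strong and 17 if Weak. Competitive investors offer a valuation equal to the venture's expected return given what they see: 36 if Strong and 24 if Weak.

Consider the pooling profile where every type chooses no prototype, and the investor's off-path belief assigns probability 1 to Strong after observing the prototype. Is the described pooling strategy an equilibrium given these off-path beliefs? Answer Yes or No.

On path, the investor holds the prior and pays 1/3·36 + 2/3·24 = 28. Off path (the prototype), believing Strong, it pays 36.
Strong: no prototype nets 28; the prototype nets 36 − 5 = 31. Strong would deviate.
Weak: no prototype nets 28; the prototype nets 36 − 17 = 19. Weak stays.
A type deviates, so pooling fails.

No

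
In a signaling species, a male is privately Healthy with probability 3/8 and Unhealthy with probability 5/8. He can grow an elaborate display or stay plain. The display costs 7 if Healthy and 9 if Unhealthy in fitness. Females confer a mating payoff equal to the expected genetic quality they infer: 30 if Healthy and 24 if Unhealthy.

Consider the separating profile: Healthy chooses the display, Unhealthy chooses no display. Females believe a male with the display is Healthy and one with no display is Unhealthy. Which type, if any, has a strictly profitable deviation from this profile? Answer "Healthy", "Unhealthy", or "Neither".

The display pays 30; no display pays 24.
Healthy: assigned the display, nets 30 − 7 = 23; deviating to no display nets 24.
Unhealthy: assigned no display, nets 24; deviating to the display nets 30 − 9 = 21.
The Healthy type gains 1 by deviating.

Healthy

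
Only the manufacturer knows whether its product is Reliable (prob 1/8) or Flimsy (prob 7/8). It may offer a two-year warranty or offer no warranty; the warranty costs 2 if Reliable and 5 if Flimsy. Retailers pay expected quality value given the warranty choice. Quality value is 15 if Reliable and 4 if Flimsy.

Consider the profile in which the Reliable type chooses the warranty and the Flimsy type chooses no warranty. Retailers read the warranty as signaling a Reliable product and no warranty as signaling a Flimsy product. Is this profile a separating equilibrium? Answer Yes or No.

No

Under these beliefs, the warranty earns price 15 and no warranty earns price 4.
Reliable: the warranty nets 15 − 2 = 13; no warranty nets 4. Reliable prefers the warranty.
Flimsy: the warranty nets 15 − 5 = 10; no warranty nets 4. Flimsy would deviate to the warranty.
Flimsy has a profitable deviation, so the profile is not an equilibrium.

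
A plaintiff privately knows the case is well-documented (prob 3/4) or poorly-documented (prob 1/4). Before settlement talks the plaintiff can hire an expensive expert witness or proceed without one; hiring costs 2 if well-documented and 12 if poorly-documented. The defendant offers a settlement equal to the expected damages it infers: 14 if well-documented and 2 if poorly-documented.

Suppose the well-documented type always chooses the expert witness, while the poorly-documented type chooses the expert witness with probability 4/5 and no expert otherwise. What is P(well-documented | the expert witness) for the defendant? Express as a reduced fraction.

15/19

P(the expert witness) = (3/4)·1 + (1/4)·(4/5) = 19/20.
By Bayes' rule, P(well-documented | the expert witness) = (3/4) / (19/20) = 15/19.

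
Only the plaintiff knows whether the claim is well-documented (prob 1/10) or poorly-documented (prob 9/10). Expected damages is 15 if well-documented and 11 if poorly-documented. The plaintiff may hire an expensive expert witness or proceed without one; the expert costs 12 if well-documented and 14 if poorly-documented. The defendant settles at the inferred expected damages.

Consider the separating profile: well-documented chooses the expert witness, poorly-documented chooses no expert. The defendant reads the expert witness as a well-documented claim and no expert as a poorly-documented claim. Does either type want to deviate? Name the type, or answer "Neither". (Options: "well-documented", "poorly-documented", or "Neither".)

well-documented

The expert witness pays 15; no expert pays 11.
well-documented: assigned the expert witness, nets 15 − 12 = 3; deviating to no expert nets 11.
poorly-documented: assigned no expert, nets 11; deviating to the expert witness nets 15 − 14 = 1.
The well-documented type gains 8 by deviating.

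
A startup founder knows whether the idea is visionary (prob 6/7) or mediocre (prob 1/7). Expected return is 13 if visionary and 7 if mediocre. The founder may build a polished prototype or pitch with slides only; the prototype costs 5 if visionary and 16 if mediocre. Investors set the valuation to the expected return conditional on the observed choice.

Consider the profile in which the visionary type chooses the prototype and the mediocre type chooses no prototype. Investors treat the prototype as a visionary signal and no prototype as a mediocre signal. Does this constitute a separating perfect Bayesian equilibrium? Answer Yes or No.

Under these beliefs, the prototype earns valuation 13 and no prototype earns valuation 7.
visionary: the prototype nets 13 − 5 = 8; no prototype nets 7. visionary prefers the prototype.
mediocre: the prototype nets 13 − 16 = -3; no prototype nets 7. mediocre prefers no prototype.
Neither type deviates, so the separating profile is an equilibrium.

Yes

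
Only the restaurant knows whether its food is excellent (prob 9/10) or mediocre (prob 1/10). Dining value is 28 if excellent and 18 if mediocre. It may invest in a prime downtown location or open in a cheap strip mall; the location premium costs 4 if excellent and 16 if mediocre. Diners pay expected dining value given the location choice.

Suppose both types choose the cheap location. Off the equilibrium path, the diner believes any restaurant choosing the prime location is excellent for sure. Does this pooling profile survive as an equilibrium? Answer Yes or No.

Yes

On path, the diner holds the prior and pays 9/10·28 + 1/10·18 = 27. Off path (the prime location), believing excellent, it pays 28.
excellent: the cheap location nets 27; the prime location nets 28 − 4 = 24. excellent stays.
mediocre: the cheap location nets 27; the prime location nets 28 − 16 = 12. mediocre stays.
No type deviates, so pooling is sustained.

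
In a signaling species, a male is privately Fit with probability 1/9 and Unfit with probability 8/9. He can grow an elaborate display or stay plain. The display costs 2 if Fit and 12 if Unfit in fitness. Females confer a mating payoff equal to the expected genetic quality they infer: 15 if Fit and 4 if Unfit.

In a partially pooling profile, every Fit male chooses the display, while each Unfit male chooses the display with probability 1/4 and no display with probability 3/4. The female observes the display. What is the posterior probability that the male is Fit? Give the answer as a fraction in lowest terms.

1/3

P(the display) = (1/9)·1 + (8/9)·(1/4) = 1/3.
By Bayes' rule, P(Fit | the display) = (1/9) / (1/3) = 1/3.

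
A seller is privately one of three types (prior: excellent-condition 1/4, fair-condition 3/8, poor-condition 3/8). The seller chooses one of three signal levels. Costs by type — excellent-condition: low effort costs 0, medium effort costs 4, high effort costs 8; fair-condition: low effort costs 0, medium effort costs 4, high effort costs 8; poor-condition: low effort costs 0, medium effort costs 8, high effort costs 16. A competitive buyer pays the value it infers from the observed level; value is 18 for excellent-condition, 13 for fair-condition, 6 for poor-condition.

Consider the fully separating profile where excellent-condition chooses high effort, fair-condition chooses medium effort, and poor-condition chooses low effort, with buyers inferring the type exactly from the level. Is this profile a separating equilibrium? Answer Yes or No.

No

Separating prices: high effort → 18, medium effort → 13, low effort → 6.
excellent-condition (assigned high effort): low effort: 6 − 0 = 6; medium effort: 13 − 4 = 9; high effort: 18 − 8 = 10. excellent-condition stays.
fair-condition (assigned medium effort): low effort: 6 − 0 = 6; medium effort: 13 − 4 = 9; high effort: 18 − 8 = 10. fair-condition prefers high effort.
poor-condition (assigned low effort): low effort: 6 − 0 = 6; medium effort: 13 − 8 = 5; high effort: 18 − 16 = 2. poor-condition stays.
At least one type deviates; the separating profile fails.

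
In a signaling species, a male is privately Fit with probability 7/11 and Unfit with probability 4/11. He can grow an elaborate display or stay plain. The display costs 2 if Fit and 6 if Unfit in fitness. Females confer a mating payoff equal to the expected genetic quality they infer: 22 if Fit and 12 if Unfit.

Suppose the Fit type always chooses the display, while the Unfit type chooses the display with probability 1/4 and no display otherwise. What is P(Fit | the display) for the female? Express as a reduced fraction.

7/8

P(the display) = (7/11)·1 + (4/11)·(1/4) = 8/11.
By Bayes' rule, P(Fit | the display) = (7/11) / (8/11) = 7/8.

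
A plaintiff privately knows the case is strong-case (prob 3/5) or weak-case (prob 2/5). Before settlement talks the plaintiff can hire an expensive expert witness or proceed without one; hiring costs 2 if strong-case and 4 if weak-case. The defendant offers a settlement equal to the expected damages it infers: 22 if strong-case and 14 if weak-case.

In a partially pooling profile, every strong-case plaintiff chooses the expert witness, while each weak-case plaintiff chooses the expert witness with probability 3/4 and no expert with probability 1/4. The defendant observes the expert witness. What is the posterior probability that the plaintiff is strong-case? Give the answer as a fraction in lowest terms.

2/3

P(the expert witness) = (3/5)·1 + (2/5)·(3/4) = 9/10.
By Bayes' rule, P(strong-case | the expert witness) = (3/5) / (9/10) = 2/3.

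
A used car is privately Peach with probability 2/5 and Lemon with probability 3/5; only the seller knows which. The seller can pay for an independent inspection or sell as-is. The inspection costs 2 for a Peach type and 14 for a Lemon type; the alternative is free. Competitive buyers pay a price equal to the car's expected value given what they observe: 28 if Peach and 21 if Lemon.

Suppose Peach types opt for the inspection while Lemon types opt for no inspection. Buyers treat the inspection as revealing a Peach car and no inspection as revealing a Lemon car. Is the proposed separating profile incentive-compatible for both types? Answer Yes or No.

Under these beliefs, the inspection earns price 28 and no inspection earns price 21.
Peach: the inspection nets 28 − 2 = 26; no inspection nets 21. Peach prefers the inspection.
Lemon: the inspection nets 28 − 14 = 14; no inspection nets 21. Lemon prefers no inspection.
Neither type deviates, so the separating profile is an equilibrium.

Yes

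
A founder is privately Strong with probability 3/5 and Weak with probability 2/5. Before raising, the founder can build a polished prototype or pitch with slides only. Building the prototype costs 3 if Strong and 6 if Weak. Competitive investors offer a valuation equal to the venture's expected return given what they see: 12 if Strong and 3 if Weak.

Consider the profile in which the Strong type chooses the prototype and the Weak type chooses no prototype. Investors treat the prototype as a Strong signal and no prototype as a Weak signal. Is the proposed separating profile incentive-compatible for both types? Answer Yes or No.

No

Under these beliefs, the prototype earns valuation 12 and no prototype earns valuation 3.
Strong: the prototype nets 12 − 3 = 9; no prototype nets 3. Strong prefers the prototype.
Weak: the prototype nets 12 − 6 = 6; no prototype nets 3. Weak would deviate to the prototype.
Weak has a profitable deviation, so the profile is not an equilibrium.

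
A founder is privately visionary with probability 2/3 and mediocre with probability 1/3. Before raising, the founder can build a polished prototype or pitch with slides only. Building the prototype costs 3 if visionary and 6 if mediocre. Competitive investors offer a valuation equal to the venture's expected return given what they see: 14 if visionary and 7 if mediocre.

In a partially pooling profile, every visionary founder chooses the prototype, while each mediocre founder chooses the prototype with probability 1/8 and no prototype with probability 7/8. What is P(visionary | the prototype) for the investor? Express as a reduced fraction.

16/17

P(the prototype) = (2/3)·1 + (1/3)·(1/8) = 17/24.
By Bayes' rule, P(visionary | the prototype) = (2/3) / (17/24) = 16/17.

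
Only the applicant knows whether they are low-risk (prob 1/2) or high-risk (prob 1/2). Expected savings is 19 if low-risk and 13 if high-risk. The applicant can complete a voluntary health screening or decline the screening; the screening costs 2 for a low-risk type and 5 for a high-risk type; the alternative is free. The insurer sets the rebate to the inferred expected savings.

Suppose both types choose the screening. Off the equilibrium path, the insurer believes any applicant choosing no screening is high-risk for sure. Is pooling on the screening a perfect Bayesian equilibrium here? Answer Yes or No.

On path, the insurer holds the prior and pays 1/2·19 + 1/2·13 = 16. Off path (no screening), believing high-risk, it pays 13.
low-risk: the screening nets 16 − 2 = 14; no screening nets 13. low-risk stays.
high-risk: the screening nets 16 − 5 = 11; no screening nets 13. high-risk would deviate.
A type deviates, so pooling fails.

No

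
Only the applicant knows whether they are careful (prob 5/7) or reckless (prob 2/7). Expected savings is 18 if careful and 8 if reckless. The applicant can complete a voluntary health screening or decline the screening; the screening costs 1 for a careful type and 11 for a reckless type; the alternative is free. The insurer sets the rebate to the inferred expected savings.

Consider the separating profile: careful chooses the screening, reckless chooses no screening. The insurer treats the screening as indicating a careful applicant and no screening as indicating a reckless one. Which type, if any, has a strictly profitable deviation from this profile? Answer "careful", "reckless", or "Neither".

The screening pays 18; no screening pays 8.
careful: assigned the screening, nets 18 − 1 = 17; deviating to no screening nets 8.
reckless: assigned no screening, nets 8; deviating to the screening nets 18 − 11 = 7.
Both types strictly prefer their assigned action; no profitable deviation.

Neither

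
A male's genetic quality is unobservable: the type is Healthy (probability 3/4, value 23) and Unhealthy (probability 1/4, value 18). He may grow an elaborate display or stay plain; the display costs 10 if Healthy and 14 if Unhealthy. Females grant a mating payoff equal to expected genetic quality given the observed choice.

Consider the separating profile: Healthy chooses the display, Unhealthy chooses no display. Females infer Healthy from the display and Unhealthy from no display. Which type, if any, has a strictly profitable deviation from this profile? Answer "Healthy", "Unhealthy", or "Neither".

The display pays 23; no display pays 18.
Healthy: assigned the display, nets 23 − 10 = 13; deviating to no display nets 18.
Unhealthy: assigned no display, nets 18; deviating to the display nets 23 − 14 = 9.
The Healthy type gains 5 by deviating.

Healthy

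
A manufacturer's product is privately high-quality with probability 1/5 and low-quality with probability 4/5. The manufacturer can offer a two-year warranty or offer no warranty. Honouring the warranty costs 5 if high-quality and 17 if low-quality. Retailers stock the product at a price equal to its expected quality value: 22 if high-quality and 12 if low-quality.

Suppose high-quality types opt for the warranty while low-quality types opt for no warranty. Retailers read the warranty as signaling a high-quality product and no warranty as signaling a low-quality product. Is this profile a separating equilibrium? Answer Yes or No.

Yes

Under these beliefs, the warranty earns price 22 and no warranty earns price 12.
high-quality: the warranty nets 22 − 5 = 17; no warranty nets 12. high-quality prefers the warranty.
low-quality: the warranty nets 22 − 17 = 5; no warranty nets 12. low-quality prefers no warranty.
Neither type deviates, so the separating profile is an equilibrium.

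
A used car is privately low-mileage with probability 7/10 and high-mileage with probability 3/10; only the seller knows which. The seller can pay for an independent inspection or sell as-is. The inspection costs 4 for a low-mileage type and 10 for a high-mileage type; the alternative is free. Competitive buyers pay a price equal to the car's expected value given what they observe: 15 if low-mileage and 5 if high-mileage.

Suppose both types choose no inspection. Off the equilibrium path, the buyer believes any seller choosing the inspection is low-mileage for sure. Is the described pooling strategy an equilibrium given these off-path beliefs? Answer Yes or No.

Yes

On path, the buyer holds the prior and pays 7/10·15 + 3/10·5 = 12. Off path (the inspection), believing low-mileage, it pays 15.
low-mileage: no inspection nets 12; the inspection nets 15 − 4 = 11. low-mileage stays.
high-mileage: no inspection nets 12; the inspection nets 15 − 10 = 5. high-mileage stays.
No type deviates, so pooling is sustained.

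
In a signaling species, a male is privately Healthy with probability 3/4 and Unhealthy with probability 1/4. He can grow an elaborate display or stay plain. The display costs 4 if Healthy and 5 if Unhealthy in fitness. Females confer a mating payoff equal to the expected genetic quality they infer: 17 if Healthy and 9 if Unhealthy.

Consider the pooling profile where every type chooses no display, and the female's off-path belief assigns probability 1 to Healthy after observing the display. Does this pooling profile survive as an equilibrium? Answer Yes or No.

Yes

On path, the female holds the prior and pays 3/4·17 + 1/4·9 = 15. Off path (the display), believing Healthy, it pays 17.
Healthy: no display nets 15; the display nets 17 − 4 = 13. Healthy stays.
Unhealthy: no display nets 15; the display nets 17 − 5 = 12. Unhealthy stays.
No type deviates, so pooling is sustained.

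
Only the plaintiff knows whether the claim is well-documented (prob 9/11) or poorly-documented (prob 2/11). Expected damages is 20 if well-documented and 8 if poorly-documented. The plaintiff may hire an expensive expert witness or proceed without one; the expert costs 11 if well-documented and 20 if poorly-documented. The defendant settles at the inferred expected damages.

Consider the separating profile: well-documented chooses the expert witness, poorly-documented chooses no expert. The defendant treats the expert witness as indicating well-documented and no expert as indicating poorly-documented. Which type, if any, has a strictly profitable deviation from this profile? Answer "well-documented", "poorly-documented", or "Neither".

The expert witness pays 20; no expert pays 8.
well-documented: assigned the expert witness, nets 20 − 11 = 9; deviating to no expert nets 8.
poorly-documented: assigned no expert, nets 8; deviating to the expert witness nets 20 − 20 = 0.
Both types strictly prefer their assigned action; no profitable deviation.

Neither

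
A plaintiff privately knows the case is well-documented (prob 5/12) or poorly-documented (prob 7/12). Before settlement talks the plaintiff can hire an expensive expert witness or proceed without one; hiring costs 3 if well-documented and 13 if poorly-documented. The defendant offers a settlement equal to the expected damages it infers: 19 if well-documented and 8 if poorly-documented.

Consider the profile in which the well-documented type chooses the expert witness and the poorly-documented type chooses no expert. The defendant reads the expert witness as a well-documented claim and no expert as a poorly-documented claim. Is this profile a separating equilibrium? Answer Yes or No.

Yes

Under these beliefs, the expert witness earns settlement 19 and no expert earns settlement 8.
well-documented: the expert witness nets 19 − 3 = 16; no expert nets 8. well-documented prefers the expert witness.
poorly-documented: the expert witness nets 19 − 13 = 6; no expert nets 8. poorly-documented prefers no expert.
Neither type deviates, so the separating profile is an equilibrium.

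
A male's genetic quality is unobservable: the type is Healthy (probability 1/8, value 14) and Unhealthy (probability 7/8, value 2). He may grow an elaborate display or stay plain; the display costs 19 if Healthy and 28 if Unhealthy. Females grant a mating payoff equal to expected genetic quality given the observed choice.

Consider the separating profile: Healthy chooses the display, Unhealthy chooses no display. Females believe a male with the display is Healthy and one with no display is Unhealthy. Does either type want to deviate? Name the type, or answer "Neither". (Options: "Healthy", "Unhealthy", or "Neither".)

Healthy

The display pays 14; no display pays 2.
Healthy: assigned the display, nets 14 − 19 = -5; deviating to no display nets 2.
Unhealthy: assigned no display, nets 2; deviating to the display nets 14 − 28 = -14.
The Healthy type gains 7 by deviating.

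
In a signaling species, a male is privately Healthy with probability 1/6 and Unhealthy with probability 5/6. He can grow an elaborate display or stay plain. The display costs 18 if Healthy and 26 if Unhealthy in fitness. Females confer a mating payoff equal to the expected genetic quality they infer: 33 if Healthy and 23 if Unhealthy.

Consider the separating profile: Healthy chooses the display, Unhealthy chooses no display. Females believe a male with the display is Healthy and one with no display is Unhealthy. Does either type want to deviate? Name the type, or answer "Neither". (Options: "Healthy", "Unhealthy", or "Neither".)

The display pays 33; no display pays 23.
Healthy: assigned the display, nets 33 − 18 = 15; deviating to no display nets 23.
Unhealthy: assigned no display, nets 23; deviating to the display nets 33 − 26 = 7.
The Healthy type gains 8 by deviating.

Healthy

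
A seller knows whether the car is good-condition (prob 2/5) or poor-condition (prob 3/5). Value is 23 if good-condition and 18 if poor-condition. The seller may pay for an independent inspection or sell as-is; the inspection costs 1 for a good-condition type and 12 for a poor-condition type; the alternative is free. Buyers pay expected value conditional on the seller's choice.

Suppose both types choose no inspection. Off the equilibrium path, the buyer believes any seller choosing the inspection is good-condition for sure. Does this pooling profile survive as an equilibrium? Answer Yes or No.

No

On path, the buyer holds the prior and pays 2/5·23 + 3/5·18 = 20. Off path (the inspection), believing good-condition, it pays 23.
good-condition: no inspection nets 20; the inspection nets 23 − 1 = 22. good-condition would deviate.
poor-condition: no inspection nets 20; the inspection nets 23 − 12 = 11. poor-condition stays.
A type deviates, so pooling fails.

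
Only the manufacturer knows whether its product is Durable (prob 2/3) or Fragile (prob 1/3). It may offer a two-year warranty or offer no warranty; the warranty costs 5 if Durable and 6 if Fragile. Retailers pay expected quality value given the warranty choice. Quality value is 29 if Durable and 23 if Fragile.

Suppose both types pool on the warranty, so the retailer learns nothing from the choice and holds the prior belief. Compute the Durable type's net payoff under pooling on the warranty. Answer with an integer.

Pooled price = 2/3·29 + 1/3·23 = 27.
Durable pays cost 5 for the warranty, so net payoff = 27 − 5 = 22.

22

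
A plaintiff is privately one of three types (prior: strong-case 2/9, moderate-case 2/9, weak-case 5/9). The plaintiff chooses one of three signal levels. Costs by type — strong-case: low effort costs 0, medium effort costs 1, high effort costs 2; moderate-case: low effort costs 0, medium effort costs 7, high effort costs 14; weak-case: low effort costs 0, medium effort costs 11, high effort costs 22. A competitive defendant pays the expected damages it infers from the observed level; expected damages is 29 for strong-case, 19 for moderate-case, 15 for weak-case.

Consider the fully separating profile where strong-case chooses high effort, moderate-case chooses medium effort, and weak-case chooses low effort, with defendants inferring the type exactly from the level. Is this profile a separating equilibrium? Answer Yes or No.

Separating settlements: high effort → 29, medium effort → 19, low effort → 15.
strong-case (assigned high effort): low effort: 15 − 0 = 15; medium effort: 19 − 1 = 18; high effort: 29 − 2 = 27. strong-case stays.
moderate-case (assigned medium effort): low effort: 15 − 0 = 15; medium effort: 19 − 7 = 12; high effort: 29 − 14 = 15. moderate-case prefers low effort.
weak-case (assigned low effort): low effort: 15 − 0 = 15; medium effort: 19 − 11 = 8; high effort: 29 − 22 = 7. weak-case stays.
At least one type deviates; the separating profile fails.

No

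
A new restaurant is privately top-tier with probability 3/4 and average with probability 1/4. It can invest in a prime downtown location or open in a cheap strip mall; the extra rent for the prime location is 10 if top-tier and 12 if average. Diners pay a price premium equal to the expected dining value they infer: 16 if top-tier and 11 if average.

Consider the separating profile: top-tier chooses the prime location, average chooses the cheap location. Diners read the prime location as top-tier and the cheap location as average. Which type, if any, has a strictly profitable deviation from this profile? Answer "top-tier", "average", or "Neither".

The prime location pays 16; the cheap location pays 11.
top-tier: assigned the prime location, nets 16 − 10 = 6; deviating to the cheap location nets 11.
average: assigned the cheap location, nets 11; deviating to the prime location nets 16 − 12 = 4.
The top-tier type gains 5 by deviating.

top-tier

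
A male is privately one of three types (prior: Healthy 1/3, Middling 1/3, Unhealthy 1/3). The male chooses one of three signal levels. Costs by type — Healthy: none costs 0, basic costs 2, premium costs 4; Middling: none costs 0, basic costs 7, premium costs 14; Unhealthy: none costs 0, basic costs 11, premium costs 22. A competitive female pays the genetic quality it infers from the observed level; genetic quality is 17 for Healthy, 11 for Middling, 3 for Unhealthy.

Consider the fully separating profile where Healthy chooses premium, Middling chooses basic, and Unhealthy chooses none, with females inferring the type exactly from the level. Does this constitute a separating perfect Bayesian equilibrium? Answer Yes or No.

Yes

Separating mating payoffs: premium → 17, basic → 11, none → 3.
Healthy (assigned premium): none: 3 − 0 = 3; basic: 11 − 2 = 9; premium: 17 − 4 = 13. Healthy stays.
Middling (assigned basic): none: 3 − 0 = 3; basic: 11 − 7 = 4; premium: 17 − 14 = 3. Middling stays.
Unhealthy (assigned none): none: 3 − 0 = 3; basic: 11 − 11 = 0; premium: 17 − 22 = -5. Unhealthy stays.
Every type prefers its assigned level; separation holds.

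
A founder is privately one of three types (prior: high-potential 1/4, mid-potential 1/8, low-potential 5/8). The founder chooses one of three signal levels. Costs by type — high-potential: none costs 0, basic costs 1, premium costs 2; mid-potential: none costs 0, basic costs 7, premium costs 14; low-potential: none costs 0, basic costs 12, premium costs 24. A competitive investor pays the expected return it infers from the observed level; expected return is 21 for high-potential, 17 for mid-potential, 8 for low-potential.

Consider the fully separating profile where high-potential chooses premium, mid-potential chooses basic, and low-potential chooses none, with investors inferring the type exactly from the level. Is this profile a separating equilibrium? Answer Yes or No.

Yes

Separating valuations: premium → 21, basic → 17, none → 8.
high-potential (assigned premium): none: 8 − 0 = 8; basic: 17 − 1 = 16; premium: 21 − 2 = 19. high-potential stays.
mid-potential (assigned basic): none: 8 − 0 = 8; basic: 17 − 7 = 10; premium: 21 − 14 = 7. mid-potential stays.
low-potential (assigned none): none: 8 − 0 = 8; basic: 17 − 12 = 5; premium: 21 − 24 = -3. low-potential stays.
Every type prefers its assigned level; separation holds.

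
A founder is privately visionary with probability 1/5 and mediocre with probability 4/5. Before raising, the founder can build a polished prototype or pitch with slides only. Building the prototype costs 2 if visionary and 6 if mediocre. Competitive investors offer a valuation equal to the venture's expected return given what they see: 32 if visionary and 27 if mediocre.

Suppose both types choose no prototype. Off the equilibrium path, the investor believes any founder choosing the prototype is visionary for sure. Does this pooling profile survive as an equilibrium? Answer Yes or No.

No

On path, the investor holds the prior and pays 1/5·32 + 4/5·27 = 28. Off path (the prototype), believing visionary, it pays 32.
visionary: no prototype nets 28; the prototype nets 32 − 2 = 30. visionary would deviate.
mediocre: no prototype nets 28; the prototype nets 32 − 6 = 26. mediocre stays.
A type deviates, so pooling fails.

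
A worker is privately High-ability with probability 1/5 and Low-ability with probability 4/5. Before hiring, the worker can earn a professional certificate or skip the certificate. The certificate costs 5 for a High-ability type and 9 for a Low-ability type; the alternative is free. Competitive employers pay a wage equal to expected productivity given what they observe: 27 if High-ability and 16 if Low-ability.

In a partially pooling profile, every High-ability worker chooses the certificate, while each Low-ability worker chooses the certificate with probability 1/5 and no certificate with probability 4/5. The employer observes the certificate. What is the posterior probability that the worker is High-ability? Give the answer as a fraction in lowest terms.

P(the certificate) = (1/5)·1 + (4/5)·(1/5) = 9/25.
By Bayes' rule, P(High-ability | the certificate) = (1/5) / (9/25) = 5/9.

5/9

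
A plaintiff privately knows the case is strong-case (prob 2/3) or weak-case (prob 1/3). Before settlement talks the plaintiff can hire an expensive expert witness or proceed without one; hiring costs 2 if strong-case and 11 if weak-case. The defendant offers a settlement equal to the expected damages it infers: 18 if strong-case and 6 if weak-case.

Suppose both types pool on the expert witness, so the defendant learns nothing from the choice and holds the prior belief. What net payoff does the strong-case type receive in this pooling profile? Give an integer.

Pooled settlement = 2/3·18 + 1/3·6 = 14.
strong-case pays cost 2 for the expert witness, so net payoff = 14 − 2 = 12.

12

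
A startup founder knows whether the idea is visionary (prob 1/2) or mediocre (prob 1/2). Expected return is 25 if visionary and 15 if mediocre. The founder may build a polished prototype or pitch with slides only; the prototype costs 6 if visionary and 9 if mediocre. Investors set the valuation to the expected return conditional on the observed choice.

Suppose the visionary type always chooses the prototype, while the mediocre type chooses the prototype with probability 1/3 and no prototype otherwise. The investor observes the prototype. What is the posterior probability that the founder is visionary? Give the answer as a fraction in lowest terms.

3/4

P(the prototype) = (1/2)·1 + (1/2)·(1/3) = 2/3.
By Bayes' rule, P(visionary | the prototype) = (1/2) / (2/3) = 3/4.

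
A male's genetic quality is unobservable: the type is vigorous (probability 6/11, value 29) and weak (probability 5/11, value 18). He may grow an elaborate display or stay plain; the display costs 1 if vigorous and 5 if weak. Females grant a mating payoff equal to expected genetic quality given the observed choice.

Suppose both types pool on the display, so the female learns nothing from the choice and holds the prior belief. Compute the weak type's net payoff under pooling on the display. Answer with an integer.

Pooled mating payoff = 6/11·29 + 5/11·18 = 24.
weak pays cost 5 for the display, so net payoff = 24 − 5 = 19.

19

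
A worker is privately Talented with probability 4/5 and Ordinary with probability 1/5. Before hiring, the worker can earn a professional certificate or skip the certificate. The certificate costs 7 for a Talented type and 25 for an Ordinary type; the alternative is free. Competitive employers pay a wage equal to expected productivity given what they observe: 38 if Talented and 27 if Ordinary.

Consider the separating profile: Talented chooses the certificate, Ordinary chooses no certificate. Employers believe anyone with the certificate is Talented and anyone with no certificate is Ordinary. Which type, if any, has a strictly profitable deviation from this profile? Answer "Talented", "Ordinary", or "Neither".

The certificate pays 38; no certificate pays 27.
Talented: assigned the certificate, nets 38 − 7 = 31; deviating to no certificate nets 27.
Ordinary: assigned no certificate, nets 27; deviating to the certificate nets 38 − 25 = 13.
Both types strictly prefer their assigned action; no profitable deviation.

Neither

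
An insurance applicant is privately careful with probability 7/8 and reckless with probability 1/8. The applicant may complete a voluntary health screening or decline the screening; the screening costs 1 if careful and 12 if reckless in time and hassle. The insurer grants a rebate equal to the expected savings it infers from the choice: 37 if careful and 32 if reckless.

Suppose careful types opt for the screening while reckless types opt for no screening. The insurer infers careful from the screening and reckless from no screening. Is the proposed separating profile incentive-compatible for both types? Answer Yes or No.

Yes

Under these beliefs, the screening earns rebate 37 and no screening earns rebate 32.
careful: the screening nets 37 − 1 = 36; no screening nets 32. careful prefers the screening.
reckless: the screening nets 37 − 12 = 25; no screening nets 32. reckless prefers no screening.
Neither type deviates, so the separating profile is an equilibrium.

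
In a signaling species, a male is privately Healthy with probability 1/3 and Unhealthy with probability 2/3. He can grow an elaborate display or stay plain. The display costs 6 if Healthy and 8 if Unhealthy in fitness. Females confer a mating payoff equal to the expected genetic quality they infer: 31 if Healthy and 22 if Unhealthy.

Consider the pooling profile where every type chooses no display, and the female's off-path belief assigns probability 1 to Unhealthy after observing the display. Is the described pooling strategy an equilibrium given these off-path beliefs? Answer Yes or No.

On path, the female holds the prior and pays 1/3·31 + 2/3·22 = 25. Off path (the display), believing Unhealthy, it pays 22.
Healthy: no display nets 25; the display nets 22 − 6 = 16. Healthy stays.
Unhealthy: no display nets 25; the display nets 22 − 8 = 14. Unhealthy stays.
No type deviates, so pooling is sustained.

Yes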